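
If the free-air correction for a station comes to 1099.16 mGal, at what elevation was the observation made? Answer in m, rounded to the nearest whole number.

h = 1099.16 / 0.3086 = 3561.76 m

3562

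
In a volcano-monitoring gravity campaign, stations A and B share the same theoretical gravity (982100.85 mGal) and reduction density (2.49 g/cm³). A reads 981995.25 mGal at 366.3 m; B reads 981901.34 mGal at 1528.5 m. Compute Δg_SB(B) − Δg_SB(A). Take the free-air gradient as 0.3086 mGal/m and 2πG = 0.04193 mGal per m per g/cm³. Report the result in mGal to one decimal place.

Δg_SB(A) = 981995.25 − 982100.85 + 0.3086×366.3 − 0.04193×2.49×366.3 = -30.80 mGal
Δg_SB(B) = 981901.34 − 982100.85 + 0.3086×1528.5 − 0.04193×2.49×1528.5 = 112.60 mGal
Difference = 112.60 − (-30.80) = 143.40 mGal

143.4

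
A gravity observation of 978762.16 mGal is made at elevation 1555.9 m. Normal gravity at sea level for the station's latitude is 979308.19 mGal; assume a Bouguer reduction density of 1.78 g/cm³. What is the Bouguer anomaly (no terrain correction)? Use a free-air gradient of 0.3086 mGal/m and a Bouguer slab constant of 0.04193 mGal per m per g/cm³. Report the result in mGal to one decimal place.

-182.0

Free-air correction = 0.3086 × 1555.9 = 480.15 mGal
Free-air anomaly = 978762.16 − 979308.19 + (480.15) = -65.88 mGal
Bouguer slab correction = 0.04193 × 1.78 × 1555.9 = 116.13 mGal
Simple Bouguer anomaly = -65.88 − (116.13) = -182.01 mGal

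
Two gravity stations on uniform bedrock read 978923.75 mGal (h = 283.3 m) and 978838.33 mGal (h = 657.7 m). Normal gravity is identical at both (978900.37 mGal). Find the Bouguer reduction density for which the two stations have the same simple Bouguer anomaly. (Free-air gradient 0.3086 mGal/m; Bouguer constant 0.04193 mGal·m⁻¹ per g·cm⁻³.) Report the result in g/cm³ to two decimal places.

Δg_obs = 978838.33 − 978923.75 = -85.42 mGal over Δh = 657.7 − 283.3 = 374.4 m
Equal Bouguer anomalies ⇒ Δg_obs + (0.3086 − 0.04193ρ)·Δh = 0
0.3086 − 0.04193ρ = −Δg_obs/Δh = 0.22815
ρ = (0.3086 − 0.22815) / 0.04193 = 1.92 g/cm³

1.92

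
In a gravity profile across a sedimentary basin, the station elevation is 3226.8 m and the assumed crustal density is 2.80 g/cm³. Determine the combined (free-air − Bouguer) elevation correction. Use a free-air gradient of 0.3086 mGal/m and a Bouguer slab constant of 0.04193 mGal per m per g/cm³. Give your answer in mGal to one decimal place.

Combined gradient = 0.3086 − 0.04193 × 2.80 = 0.1911960 mGal/m
Combined elevation correction = 0.1911960 × 3226.8 = 617.0 mGal

617.0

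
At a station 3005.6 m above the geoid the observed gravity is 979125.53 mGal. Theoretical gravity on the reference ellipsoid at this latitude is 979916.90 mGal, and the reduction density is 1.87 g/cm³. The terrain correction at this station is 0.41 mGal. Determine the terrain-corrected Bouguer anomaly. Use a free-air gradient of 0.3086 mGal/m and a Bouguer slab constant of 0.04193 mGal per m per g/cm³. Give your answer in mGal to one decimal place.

Free-air correction = 0.3086 × 3005.6 = 927.53 mGal
Free-air anomaly = 979125.53 − 979916.90 + (927.53) = 136.16 mGal
Bouguer slab correction = 0.04193 × 1.87 × 3005.6 = 235.67 mGal
Simple Bouguer anomaly = 136.16 − (235.67) = -99.51 mGal
Complete Bouguer anomaly = -99.51 + 0.41 = -99.10 mGal

-99.1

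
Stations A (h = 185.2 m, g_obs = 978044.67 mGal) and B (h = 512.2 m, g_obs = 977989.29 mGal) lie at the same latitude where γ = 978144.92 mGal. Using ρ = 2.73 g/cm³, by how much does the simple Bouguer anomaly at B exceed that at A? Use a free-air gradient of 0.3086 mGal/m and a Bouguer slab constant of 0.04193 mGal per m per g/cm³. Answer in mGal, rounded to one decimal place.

Δg_SB(A) = 978044.67 − 978144.92 + 0.3086×185.2 − 0.04193×2.73×185.2 = -64.30 mGal
Δg_SB(B) = 977989.29 − 978144.92 + 0.3086×512.2 − 0.04193×2.73×512.2 = -56.20 mGal
Difference = -56.20 − (-64.30) = 8.10 mGal

8.1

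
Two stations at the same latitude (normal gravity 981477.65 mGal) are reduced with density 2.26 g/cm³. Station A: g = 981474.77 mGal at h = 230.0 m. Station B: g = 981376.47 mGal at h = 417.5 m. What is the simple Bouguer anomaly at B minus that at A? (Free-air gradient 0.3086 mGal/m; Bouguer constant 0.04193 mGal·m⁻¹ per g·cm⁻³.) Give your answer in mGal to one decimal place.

Δg_SB(A) = 981474.77 − 981477.65 + 0.3086×230.0 − 0.04193×2.26×230.0 = 46.30 mGal
Δg_SB(B) = 981376.47 − 981477.65 + 0.3086×417.5 − 0.04193×2.26×417.5 = -11.90 mGal
Difference = -11.90 − (46.30) = -58.20 mGal

-58.2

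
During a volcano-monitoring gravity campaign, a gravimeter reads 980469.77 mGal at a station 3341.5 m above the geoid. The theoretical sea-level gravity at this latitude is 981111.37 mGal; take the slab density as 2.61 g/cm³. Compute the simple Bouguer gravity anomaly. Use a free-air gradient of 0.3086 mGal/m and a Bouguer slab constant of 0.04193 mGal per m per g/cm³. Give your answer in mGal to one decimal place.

Free-air correction = 0.3086 × 3341.5 = 1031.19 mGal
Free-air anomaly = 980469.77 − 981111.37 + (1031.19) = 389.59 mGal
Bouguer slab correction = 0.04193 × 2.61 × 3341.5 = 365.68 mGal
Simple Bouguer anomaly = 389.59 − (365.68) = 23.91 mGal

23.9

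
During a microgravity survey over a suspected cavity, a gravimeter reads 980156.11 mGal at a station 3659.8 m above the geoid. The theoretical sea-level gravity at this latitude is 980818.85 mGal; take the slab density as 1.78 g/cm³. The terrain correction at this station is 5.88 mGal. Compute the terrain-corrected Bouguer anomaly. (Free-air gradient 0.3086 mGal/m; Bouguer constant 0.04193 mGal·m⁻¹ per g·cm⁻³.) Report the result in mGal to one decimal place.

199.4

Free-air correction = 0.3086 × 3659.8 = 1129.41 mGal
Free-air anomaly = 980156.11 − 980818.85 + (1129.41) = 466.67 mGal
Bouguer slab correction = 0.04193 × 1.78 × 3659.8 = 273.15 mGal
Simple Bouguer anomaly = 466.67 − (273.15) = 193.52 mGal
Complete Bouguer anomaly = 193.52 + 5.88 = 199.40 mGal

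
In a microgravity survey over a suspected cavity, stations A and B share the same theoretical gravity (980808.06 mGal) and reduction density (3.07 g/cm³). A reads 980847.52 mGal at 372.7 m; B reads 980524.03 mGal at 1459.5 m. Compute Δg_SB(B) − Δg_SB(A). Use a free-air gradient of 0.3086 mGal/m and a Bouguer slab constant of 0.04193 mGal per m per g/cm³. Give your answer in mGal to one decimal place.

Δg_SB(A) = 980847.52 − 980808.06 + 0.3086×372.7 − 0.04193×3.07×372.7 = 106.50 mGal
Δg_SB(B) = 980524.03 − 980808.06 + 0.3086×1459.5 − 0.04193×3.07×1459.5 = -21.50 mGal
Difference = -21.50 − (106.50) = -128.00 mGal

-128.0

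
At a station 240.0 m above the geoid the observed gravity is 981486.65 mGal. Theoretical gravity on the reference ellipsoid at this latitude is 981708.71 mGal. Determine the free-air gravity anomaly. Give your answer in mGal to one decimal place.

Free-air correction = 0.3086 × 240.0 = 74.06 mGal
Free-air anomaly = 981486.65 − 981708.71 + (74.06) = -148.00 mGal

-148.0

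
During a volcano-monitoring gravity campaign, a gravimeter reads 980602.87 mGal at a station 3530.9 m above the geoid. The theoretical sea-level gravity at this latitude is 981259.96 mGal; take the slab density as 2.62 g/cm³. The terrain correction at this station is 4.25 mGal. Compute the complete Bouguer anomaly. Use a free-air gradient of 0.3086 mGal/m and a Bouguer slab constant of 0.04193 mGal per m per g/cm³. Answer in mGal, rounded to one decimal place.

48.9

Free-air correction = 0.3086 × 3530.9 = 1089.64 mGal
Free-air anomaly = 980602.87 − 981259.96 + (1089.64) = 432.55 mGal
Bouguer slab correction = 0.04193 × 2.62 × 3530.9 = 387.89 mGal
Simple Bouguer anomaly = 432.55 − (387.89) = 44.66 mGal
Complete Bouguer anomaly = 44.66 + 4.25 = 48.91 mGal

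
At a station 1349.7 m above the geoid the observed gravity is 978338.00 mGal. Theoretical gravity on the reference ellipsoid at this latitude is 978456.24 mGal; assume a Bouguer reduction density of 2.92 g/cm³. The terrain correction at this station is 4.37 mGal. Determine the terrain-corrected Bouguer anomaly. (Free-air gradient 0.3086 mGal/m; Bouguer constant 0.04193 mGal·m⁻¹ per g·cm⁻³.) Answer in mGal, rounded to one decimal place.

137.4

Free-air correction = 0.3086 × 1349.7 = 416.52 mGal
Free-air anomaly = 978338.00 − 978456.24 + (416.52) = 298.28 mGal
Bouguer slab correction = 0.04193 × 2.92 × 1349.7 = 165.25 mGal
Simple Bouguer anomaly = 298.28 − (165.25) = 133.03 mGal
Complete Bouguer anomaly = 133.03 + 4.37 = 137.40 mGal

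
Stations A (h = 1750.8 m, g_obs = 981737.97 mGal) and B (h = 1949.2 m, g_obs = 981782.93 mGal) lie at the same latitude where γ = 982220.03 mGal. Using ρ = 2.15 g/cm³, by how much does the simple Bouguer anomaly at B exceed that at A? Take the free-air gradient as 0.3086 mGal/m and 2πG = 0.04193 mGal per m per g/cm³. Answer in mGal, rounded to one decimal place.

88.3

Δg_SB(A) = 981737.97 − 982220.03 + 0.3086×1750.8 − 0.04193×2.15×1750.8 = -99.60 mGal
Δg_SB(B) = 981782.93 − 982220.03 + 0.3086×1949.2 − 0.04193×2.15×1949.2 = -11.30 mGal
Difference = -11.30 − (-99.60) = 88.30 mGal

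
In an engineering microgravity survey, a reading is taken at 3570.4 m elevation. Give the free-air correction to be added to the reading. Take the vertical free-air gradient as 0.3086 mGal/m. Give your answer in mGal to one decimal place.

1101.8

Free-air correction = 0.3086 × 3570.4 = 1101.8 mGal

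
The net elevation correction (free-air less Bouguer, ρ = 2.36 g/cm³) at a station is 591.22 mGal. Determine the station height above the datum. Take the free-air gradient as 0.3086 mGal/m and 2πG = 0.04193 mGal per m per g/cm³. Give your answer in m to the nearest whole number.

2820

Combined gradient = 0.3086 − 0.04193 × 2.36 = 0.2096452 mGal/m
h = 591.22 / 0.2096452 = 2820.10 m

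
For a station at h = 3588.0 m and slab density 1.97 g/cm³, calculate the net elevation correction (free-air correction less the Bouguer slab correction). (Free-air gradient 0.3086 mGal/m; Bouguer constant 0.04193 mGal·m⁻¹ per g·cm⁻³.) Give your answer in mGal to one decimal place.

810.9

Combined gradient = 0.3086 − 0.04193 × 1.97 = 0.2259979 mGal/m
Combined elevation correction = 0.2259979 × 3588.0 = 810.9 mGal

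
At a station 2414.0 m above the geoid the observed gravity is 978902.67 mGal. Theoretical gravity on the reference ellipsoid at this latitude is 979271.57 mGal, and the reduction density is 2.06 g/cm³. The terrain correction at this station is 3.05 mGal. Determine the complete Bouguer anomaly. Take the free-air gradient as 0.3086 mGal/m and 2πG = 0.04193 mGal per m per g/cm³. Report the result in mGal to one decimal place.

Free-air correction = 0.3086 × 2414.0 = 744.96 mGal
Free-air anomaly = 978902.67 − 979271.57 + (744.96) = 376.06 mGal
Bouguer slab correction = 0.04193 × 2.06 × 2414.0 = 208.51 mGal
Simple Bouguer anomaly = 376.06 − (208.51) = 167.55 mGal
Complete Bouguer anomaly = 167.55 + 3.05 = 170.60 mGal

170.6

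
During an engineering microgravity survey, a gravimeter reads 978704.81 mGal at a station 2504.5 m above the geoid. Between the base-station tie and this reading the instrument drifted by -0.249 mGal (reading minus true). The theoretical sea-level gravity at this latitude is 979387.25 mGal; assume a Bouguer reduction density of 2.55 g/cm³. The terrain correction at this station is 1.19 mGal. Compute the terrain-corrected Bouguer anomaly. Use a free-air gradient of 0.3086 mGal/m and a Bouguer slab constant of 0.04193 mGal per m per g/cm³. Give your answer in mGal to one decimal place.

Drift-corrected reading = 978704.81 − (-0.249) = 978705.059 mGal
Free-air correction = 0.3086 × 2504.5 = 772.89 mGal
Free-air anomaly = 978705.059 − 979387.25 + (772.89) = 90.699 mGal
Bouguer slab correction = 0.04193 × 2.55 × 2504.5 = 267.78 mGal
Simple Bouguer anomaly = 90.699 − (267.78) = -177.081 mGal
Complete Bouguer anomaly = -177.081 + 1.19 = -175.891 mGal

-175.9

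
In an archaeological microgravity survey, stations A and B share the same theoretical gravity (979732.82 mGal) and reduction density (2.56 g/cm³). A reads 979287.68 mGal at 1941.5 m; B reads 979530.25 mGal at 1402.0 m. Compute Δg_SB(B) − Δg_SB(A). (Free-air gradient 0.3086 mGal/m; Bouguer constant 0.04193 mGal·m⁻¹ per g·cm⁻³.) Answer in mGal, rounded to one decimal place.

134.0

Δg_SB(A) = 979287.68 − 979732.82 + 0.3086×1941.5 − 0.04193×2.56×1941.5 = -54.40 mGal
Δg_SB(B) = 979530.25 − 979732.82 + 0.3086×1402.0 − 0.04193×2.56×1402.0 = 79.60 mGal
Difference = 79.60 − (-54.40) = 134.00 mGal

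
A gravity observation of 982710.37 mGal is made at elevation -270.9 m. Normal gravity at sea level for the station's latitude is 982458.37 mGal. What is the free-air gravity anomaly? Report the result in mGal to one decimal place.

Free-air correction = 0.3086 × -270.9 = -83.60 mGal
Free-air anomaly = 982710.37 − 982458.37 + (-83.60) = 168.40 mGal

168.4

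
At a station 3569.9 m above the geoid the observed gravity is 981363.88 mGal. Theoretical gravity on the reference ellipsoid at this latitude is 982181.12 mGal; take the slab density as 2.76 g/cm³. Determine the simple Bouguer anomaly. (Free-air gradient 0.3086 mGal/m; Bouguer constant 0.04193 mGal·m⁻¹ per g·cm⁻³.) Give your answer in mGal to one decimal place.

-128.7

Free-air correction = 0.3086 × 3569.9 = 1101.67 mGal
Free-air anomaly = 981363.88 − 982181.12 + (1101.67) = 284.43 mGal
Bouguer slab correction = 0.04193 × 2.76 × 3569.9 = 413.13 mGal
Simple Bouguer anomaly = 284.43 − (413.13) = -128.70 mGal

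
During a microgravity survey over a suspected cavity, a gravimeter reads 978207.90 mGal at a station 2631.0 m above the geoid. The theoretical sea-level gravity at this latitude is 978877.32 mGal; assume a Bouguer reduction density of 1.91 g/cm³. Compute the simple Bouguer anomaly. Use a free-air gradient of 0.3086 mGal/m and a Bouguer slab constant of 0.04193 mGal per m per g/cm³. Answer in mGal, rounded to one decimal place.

-68.2

Free-air correction = 0.3086 × 2631.0 = 811.93 mGal
Free-air anomaly = 978207.90 − 978877.32 + (811.93) = 142.51 mGal
Bouguer slab correction = 0.04193 × 1.91 × 2631.0 = 210.71 mGal
Simple Bouguer anomaly = 142.51 − (210.71) = -68.20 mGal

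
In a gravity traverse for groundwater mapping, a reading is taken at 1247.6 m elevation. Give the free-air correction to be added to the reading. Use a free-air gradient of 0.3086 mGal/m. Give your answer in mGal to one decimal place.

385.0

Free-air correction = 0.3086 × 1247.6 = 385.0 mGal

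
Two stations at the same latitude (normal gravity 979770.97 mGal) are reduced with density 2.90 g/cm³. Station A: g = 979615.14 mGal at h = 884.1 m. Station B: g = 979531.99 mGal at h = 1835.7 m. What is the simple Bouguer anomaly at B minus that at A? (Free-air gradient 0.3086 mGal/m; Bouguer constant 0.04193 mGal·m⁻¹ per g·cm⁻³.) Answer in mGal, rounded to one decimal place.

94.8

Δg_SB(A) = 979615.14 − 979770.97 + 0.3086×884.1 − 0.04193×2.90×884.1 = 9.50 mGal
Δg_SB(B) = 979531.99 − 979770.97 + 0.3086×1835.7 − 0.04193×2.90×1835.7 = 104.30 mGal
Difference = 104.30 − (9.50) = 94.80 mGal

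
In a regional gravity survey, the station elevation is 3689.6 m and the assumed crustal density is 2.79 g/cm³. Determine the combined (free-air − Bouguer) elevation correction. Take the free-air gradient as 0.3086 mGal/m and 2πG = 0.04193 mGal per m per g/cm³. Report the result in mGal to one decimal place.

707.0

Combined gradient = 0.3086 − 0.04193 × 2.79 = 0.1916153 mGal/m
Combined elevation correction = 0.1916153 × 3689.6 = 707.0 mGal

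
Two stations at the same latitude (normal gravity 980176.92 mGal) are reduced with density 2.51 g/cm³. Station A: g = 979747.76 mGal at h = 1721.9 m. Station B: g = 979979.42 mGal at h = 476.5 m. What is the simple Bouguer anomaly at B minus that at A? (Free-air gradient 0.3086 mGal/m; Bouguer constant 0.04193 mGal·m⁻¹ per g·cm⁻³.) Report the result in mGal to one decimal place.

-21.6

Δg_SB(A) = 979747.76 − 980176.92 + 0.3086×1721.9 − 0.04193×2.51×1721.9 = -79.00 mGal
Δg_SB(B) = 979979.42 − 980176.92 + 0.3086×476.5 − 0.04193×2.51×476.5 = -100.60 mGal
Difference = -100.60 − (-79.00) = -21.60 mGal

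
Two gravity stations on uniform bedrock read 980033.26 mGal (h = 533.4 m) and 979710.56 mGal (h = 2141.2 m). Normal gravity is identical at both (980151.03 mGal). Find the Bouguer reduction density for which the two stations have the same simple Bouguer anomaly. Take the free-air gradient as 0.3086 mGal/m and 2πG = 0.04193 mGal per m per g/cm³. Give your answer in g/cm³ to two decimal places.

2.57

Δg_obs = 979710.56 − 980033.26 = -322.70 mGal over Δh = 2141.2 − 533.4 = 1607.8 m
Equal Bouguer anomalies ⇒ Δg_obs + (0.3086 − 0.04193ρ)·Δh = 0
0.3086 − 0.04193ρ = −Δg_obs/Δh = 0.20071
ρ = (0.3086 − 0.20071) / 0.04193 = 2.57 g/cm³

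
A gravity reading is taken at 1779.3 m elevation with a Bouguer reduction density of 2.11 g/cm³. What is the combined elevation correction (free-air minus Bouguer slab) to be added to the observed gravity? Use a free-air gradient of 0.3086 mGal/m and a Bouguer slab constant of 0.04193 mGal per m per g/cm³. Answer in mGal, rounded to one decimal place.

Combined gradient = 0.3086 − 0.04193 × 2.11 = 0.2201277 mGal/m
Combined elevation correction = 0.2201277 × 1779.3 = 391.7 mGal

391.7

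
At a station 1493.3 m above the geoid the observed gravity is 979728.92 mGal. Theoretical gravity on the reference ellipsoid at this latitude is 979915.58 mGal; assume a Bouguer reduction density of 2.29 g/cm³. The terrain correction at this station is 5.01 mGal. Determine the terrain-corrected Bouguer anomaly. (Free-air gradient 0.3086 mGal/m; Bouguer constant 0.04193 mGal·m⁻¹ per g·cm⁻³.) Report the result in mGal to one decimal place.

135.8

Free-air correction = 0.3086 × 1493.3 = 460.83 mGal
Free-air anomaly = 979728.92 − 979915.58 + (460.83) = 274.17 mGal
Bouguer slab correction = 0.04193 × 2.29 × 1493.3 = 143.39 mGal
Simple Bouguer anomaly = 274.17 − (143.39) = 130.78 mGal
Complete Bouguer anomaly = 130.78 + 5.01 = 135.79 mGal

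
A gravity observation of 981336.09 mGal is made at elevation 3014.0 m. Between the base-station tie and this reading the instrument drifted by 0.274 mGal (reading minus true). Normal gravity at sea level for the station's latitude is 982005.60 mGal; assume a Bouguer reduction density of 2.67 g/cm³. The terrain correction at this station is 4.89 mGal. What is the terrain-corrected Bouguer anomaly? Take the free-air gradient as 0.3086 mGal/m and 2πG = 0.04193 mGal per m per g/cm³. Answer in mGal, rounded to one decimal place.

Drift-corrected reading = 981336.09 − (0.274) = 981335.816 mGal
Free-air correction = 0.3086 × 3014.0 = 930.12 mGal
Free-air anomaly = 981335.816 − 982005.60 + (930.12) = 260.336 mGal
Bouguer slab correction = 0.04193 × 2.67 × 3014.0 = 337.43 mGal
Simple Bouguer anomaly = 260.336 − (337.43) = -77.094 mGal
Complete Bouguer anomaly = -77.094 + 4.89 = -72.204 mGal

-72.2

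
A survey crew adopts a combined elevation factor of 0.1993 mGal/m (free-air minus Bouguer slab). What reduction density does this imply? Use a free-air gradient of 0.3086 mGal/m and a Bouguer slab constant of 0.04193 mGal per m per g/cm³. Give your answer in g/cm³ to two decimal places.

2.61

0.1993 = 0.3086 − 0.04193 × ρ
ρ = (0.3086 − 0.1993) / 0.04193 = 2.61 g/cm³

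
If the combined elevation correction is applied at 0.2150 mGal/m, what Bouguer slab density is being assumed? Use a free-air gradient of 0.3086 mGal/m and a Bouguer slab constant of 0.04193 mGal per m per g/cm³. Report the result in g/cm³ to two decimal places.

2.23

0.2150 = 0.3086 − 0.04193 × ρ
ρ = (0.3086 − 0.2150) / 0.04193 = 2.23 g/cm³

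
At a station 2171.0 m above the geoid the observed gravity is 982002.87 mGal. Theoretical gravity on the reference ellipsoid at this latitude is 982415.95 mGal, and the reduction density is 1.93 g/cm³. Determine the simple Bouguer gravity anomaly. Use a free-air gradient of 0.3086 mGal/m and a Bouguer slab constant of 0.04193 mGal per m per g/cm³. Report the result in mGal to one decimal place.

81.2

Free-air correction = 0.3086 × 2171.0 = 669.97 mGal
Free-air anomaly = 982002.87 − 982415.95 + (669.97) = 256.89 mGal
Bouguer slab correction = 0.04193 × 1.93 × 2171.0 = 175.69 mGal
Simple Bouguer anomaly = 256.89 − (175.69) = 81.20 mGal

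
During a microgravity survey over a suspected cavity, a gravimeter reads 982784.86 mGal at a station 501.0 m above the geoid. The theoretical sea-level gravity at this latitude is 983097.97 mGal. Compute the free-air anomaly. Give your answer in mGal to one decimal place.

Free-air correction = 0.3086 × 501.0 = 154.61 mGal
Free-air anomaly = 982784.86 − 983097.97 + (154.61) = -158.50 mGal

-158.5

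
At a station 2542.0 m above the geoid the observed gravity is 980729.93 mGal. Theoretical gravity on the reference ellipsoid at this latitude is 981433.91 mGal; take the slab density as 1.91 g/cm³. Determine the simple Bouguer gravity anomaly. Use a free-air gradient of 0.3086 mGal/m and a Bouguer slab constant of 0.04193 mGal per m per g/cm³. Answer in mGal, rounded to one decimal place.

Free-air correction = 0.3086 × 2542.0 = 784.46 mGal
Free-air anomaly = 980729.93 − 981433.91 + (784.46) = 80.48 mGal
Bouguer slab correction = 0.04193 × 1.91 × 2542.0 = 203.58 mGal
Simple Bouguer anomaly = 80.48 − (203.58) = -123.10 mGal

-123.1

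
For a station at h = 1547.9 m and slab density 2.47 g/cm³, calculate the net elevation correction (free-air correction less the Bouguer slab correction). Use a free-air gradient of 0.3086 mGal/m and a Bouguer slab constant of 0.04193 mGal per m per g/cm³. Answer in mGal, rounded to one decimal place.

Combined gradient = 0.3086 − 0.04193 × 2.47 = 0.2050329 mGal/m
Combined elevation correction = 0.2050329 × 1547.9 = 317.4 mGal

317.4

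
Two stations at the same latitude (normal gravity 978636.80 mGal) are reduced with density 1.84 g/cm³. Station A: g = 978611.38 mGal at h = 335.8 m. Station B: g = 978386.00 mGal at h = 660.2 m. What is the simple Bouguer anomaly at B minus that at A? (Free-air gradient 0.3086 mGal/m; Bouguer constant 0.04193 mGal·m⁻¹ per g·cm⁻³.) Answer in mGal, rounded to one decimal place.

-150.3

Δg_SB(A) = 978611.38 − 978636.80 + 0.3086×335.8 − 0.04193×1.84×335.8 = 52.30 mGal
Δg_SB(B) = 978386.00 − 978636.80 + 0.3086×660.2 − 0.04193×1.84×660.2 = -98.00 mGal
Difference = -98.00 − (52.30) = -150.30 mGal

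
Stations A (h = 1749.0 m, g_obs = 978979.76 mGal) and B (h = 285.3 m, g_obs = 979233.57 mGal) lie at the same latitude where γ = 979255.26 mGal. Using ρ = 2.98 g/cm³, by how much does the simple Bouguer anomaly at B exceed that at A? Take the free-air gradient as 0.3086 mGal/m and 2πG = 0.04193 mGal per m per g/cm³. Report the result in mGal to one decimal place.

Δg_SB(A) = 978979.76 − 979255.26 + 0.3086×1749.0 − 0.04193×2.98×1749.0 = 45.70 mGal
Δg_SB(B) = 979233.57 − 979255.26 + 0.3086×285.3 − 0.04193×2.98×285.3 = 30.70 mGal
Difference = 30.70 − (45.70) = -15.00 mGal

-15.0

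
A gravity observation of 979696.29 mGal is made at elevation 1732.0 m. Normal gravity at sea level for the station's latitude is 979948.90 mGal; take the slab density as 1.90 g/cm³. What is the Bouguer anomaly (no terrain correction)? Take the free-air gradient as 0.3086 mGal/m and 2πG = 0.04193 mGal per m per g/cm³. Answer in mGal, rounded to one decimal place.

Free-air correction = 0.3086 × 1732.0 = 534.50 mGal
Free-air anomaly = 979696.29 − 979948.90 + (534.50) = 281.89 mGal
Bouguer slab correction = 0.04193 × 1.90 × 1732.0 = 137.98 mGal
Simple Bouguer anomaly = 281.89 − (137.98) = 143.91 mGal

143.9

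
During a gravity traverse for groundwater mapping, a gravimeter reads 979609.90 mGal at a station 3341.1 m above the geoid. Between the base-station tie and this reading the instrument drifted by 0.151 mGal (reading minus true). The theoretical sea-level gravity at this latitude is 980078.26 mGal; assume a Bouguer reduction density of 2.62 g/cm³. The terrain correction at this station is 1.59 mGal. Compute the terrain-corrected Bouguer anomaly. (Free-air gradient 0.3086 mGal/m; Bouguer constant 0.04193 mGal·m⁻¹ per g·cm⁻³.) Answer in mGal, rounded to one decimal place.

197.1

Drift-corrected reading = 979609.90 − (0.151) = 979609.749 mGal
Free-air correction = 0.3086 × 3341.1 = 1031.06 mGal
Free-air anomaly = 979609.749 − 980078.26 + (1031.06) = 562.549 mGal
Bouguer slab correction = 0.04193 × 2.62 × 3341.1 = 367.04 mGal
Simple Bouguer anomaly = 562.549 − (367.04) = 195.509 mGal
Complete Bouguer anomaly = 195.509 + 1.59 = 197.099 mGal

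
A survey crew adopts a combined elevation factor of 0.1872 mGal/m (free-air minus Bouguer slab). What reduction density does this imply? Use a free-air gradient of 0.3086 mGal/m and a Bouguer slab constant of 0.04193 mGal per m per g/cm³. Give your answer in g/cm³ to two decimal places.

0.1872 = 0.3086 − 0.04193 × ρ
ρ = (0.3086 − 0.1872) / 0.04193 = 2.90 g/cm³

2.90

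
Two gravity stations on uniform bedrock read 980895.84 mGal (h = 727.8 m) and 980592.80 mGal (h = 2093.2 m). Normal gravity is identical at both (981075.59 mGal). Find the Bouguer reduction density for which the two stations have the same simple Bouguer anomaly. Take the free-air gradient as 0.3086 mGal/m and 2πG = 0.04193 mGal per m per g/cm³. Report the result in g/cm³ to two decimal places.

2.07

Δg_obs = 980592.80 − 980895.84 = -303.04 mGal over Δh = 2093.2 − 727.8 = 1365.4 m
Equal Bouguer anomalies ⇒ Δg_obs + (0.3086 − 0.04193ρ)·Δh = 0
0.3086 − 0.04193ρ = −Δg_obs/Δh = 0.22194
ρ = (0.3086 − 0.22194) / 0.04193 = 2.07 g/cm³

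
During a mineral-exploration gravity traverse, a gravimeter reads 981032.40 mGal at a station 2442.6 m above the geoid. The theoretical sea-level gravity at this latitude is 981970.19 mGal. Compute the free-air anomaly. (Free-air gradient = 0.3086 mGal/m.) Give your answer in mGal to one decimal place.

Free-air correction = 0.3086 × 2442.6 = 753.79 mGal
Free-air anomaly = 981032.40 − 981970.19 + (753.79) = -184.00 mGal

-184.0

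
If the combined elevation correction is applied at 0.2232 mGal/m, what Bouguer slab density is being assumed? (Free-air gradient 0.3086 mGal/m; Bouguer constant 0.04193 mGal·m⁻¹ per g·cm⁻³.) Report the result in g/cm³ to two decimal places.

0.2232 = 0.3086 − 0.04193 × ρ
ρ = (0.3086 − 0.2232) / 0.04193 = 2.04 g/cm³

2.04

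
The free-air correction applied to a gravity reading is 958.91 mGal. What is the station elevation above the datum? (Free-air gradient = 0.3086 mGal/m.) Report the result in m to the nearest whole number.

h = 958.91 / 0.3086 = 3107.29 m

3107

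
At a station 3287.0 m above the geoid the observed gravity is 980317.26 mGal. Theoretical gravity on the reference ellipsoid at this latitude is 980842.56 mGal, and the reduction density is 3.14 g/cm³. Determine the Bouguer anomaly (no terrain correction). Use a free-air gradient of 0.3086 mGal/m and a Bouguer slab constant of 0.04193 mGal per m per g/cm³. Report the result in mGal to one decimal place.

56.3

Free-air correction = 0.3086 × 3287.0 = 1014.37 mGal
Free-air anomaly = 980317.26 − 980842.56 + (1014.37) = 489.07 mGal
Bouguer slab correction = 0.04193 × 3.14 × 3287.0 = 432.77 mGal
Simple Bouguer anomaly = 489.07 − (432.77) = 56.30 mGal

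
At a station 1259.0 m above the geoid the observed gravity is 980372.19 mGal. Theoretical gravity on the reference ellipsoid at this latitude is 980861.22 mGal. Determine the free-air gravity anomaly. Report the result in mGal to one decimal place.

Free-air correction = 0.3086 × 1259.0 = 388.53 mGal
Free-air anomaly = 980372.19 − 980861.22 + (388.53) = -100.50 mGal

-100.5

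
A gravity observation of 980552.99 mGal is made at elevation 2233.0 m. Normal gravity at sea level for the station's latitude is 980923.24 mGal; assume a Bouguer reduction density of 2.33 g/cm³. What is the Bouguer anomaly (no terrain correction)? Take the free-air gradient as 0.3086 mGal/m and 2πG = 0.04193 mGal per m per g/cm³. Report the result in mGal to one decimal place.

100.7

Free-air correction = 0.3086 × 2233.0 = 689.10 mGal
Free-air anomaly = 980552.99 − 980923.24 + (689.10) = 318.85 mGal
Bouguer slab correction = 0.04193 × 2.33 × 2233.0 = 218.16 mGal
Simple Bouguer anomaly = 318.85 − (218.16) = 100.69 mGal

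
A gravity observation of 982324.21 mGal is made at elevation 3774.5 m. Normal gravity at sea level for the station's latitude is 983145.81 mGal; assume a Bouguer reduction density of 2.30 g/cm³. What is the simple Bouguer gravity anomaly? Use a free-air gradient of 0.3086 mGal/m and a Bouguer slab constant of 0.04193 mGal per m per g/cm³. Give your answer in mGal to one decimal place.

-20.8

Free-air correction = 0.3086 × 3774.5 = 1164.81 mGal
Free-air anomaly = 982324.21 − 983145.81 + (1164.81) = 343.21 mGal
Bouguer slab correction = 0.04193 × 2.30 × 3774.5 = 364.01 mGal
Simple Bouguer anomaly = 343.21 − (364.01) = -20.80 mGal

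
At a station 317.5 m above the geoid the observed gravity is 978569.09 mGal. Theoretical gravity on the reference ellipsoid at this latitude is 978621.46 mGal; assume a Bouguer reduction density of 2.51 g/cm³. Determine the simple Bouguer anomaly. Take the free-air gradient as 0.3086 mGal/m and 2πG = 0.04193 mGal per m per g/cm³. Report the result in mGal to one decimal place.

12.2

Free-air correction = 0.3086 × 317.5 = 97.98 mGal
Free-air anomaly = 978569.09 − 978621.46 + (97.98) = 45.61 mGal
Bouguer slab correction = 0.04193 × 2.51 × 317.5 = 33.42 mGal
Simple Bouguer anomaly = 45.61 − (33.42) = 12.19 mGal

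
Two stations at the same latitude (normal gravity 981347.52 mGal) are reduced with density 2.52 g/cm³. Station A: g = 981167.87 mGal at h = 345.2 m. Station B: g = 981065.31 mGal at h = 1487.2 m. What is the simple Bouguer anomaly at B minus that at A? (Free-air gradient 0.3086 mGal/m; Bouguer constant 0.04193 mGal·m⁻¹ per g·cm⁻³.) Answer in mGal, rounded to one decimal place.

Δg_SB(A) = 981167.87 − 981347.52 + 0.3086×345.2 − 0.04193×2.52×345.2 = -109.60 mGal
Δg_SB(B) = 981065.31 − 981347.52 + 0.3086×1487.2 − 0.04193×2.52×1487.2 = 19.60 mGal
Difference = 19.60 − (-109.60) = 129.20 mGal

129.2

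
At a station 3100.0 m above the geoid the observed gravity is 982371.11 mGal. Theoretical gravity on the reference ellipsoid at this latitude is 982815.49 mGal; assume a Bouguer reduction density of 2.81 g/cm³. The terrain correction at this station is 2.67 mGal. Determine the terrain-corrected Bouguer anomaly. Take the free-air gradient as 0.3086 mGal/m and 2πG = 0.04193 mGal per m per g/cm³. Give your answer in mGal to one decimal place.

Free-air correction = 0.3086 × 3100.0 = 956.66 mGal
Free-air anomaly = 982371.11 − 982815.49 + (956.66) = 512.28 mGal
Bouguer slab correction = 0.04193 × 2.81 × 3100.0 = 365.25 mGal
Simple Bouguer anomaly = 512.28 − (365.25) = 147.03 mGal
Complete Bouguer anomaly = 147.03 + 2.67 = 149.70 mGal

149.7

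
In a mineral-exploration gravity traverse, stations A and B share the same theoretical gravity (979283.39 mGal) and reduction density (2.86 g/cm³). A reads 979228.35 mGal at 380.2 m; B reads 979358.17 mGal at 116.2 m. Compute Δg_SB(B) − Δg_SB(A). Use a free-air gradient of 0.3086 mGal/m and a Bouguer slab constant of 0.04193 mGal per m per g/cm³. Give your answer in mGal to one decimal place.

80.0

Δg_SB(A) = 979228.35 − 979283.39 + 0.3086×380.2 − 0.04193×2.86×380.2 = 16.70 mGal
Δg_SB(B) = 979358.17 − 979283.39 + 0.3086×116.2 − 0.04193×2.86×116.2 = 96.70 mGal
Difference = 96.70 − (16.70) = 80.00 mGal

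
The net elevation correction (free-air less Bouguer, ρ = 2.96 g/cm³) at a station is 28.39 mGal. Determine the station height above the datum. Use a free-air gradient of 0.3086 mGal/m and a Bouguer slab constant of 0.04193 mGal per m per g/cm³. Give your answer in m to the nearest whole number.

154

Combined gradient = 0.3086 − 0.04193 × 2.96 = 0.1844872 mGal/m
h = 28.39 / 0.1844872 = 153.89 m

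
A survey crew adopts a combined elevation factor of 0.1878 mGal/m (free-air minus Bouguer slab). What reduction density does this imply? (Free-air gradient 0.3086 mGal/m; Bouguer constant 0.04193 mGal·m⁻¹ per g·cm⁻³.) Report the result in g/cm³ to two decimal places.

2.88

0.1878 = 0.3086 − 0.04193 × ρ
ρ = (0.3086 − 0.1878) / 0.04193 = 2.88 g/cm³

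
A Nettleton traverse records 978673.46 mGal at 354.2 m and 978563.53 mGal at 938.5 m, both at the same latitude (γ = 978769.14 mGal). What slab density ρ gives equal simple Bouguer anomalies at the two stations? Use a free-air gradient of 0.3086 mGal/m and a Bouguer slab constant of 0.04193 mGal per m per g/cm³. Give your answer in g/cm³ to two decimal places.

Δg_obs = 978563.53 − 978673.46 = -109.93 mGal over Δh = 938.5 − 354.2 = 584.3 m
Equal Bouguer anomalies ⇒ Δg_obs + (0.3086 − 0.04193ρ)·Δh = 0
0.3086 − 0.04193ρ = −Δg_obs/Δh = 0.18814
ρ = (0.3086 − 0.18814) / 0.04193 = 2.87 g/cm³

2.87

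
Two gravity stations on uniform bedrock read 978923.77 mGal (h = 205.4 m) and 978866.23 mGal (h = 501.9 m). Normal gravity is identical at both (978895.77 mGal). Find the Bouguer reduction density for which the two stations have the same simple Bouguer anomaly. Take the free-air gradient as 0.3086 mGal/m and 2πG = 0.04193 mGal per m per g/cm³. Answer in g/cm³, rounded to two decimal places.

Δg_obs = 978866.23 − 978923.77 = -57.54 mGal over Δh = 501.9 − 205.4 = 296.5 m
Equal Bouguer anomalies ⇒ Δg_obs + (0.3086 − 0.04193ρ)·Δh = 0
0.3086 − 0.04193ρ = −Δg_obs/Δh = 0.19406
ρ = (0.3086 − 0.19406) / 0.04193 = 2.73 g/cm³

2.73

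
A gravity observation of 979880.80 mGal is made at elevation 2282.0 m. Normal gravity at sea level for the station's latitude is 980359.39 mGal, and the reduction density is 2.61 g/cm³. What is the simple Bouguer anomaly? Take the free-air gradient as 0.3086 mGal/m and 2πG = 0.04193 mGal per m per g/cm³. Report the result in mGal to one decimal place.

Free-air correction = 0.3086 × 2282.0 = 704.23 mGal
Free-air anomaly = 979880.80 − 980359.39 + (704.23) = 225.64 mGal
Bouguer slab correction = 0.04193 × 2.61 × 2282.0 = 249.74 mGal
Simple Bouguer anomaly = 225.64 − (249.74) = -24.10 mGal

-24.1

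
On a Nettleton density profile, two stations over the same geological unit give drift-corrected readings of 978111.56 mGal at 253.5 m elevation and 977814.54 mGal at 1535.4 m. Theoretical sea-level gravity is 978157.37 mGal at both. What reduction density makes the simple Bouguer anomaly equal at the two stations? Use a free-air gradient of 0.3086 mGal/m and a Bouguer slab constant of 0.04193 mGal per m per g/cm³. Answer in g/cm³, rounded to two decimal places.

1.83

Δg_obs = 977814.54 − 978111.56 = -297.02 mGal over Δh = 1535.4 − 253.5 = 1281.9 m
Equal Bouguer anomalies ⇒ Δg_obs + (0.3086 − 0.04193ρ)·Δh = 0
0.3086 − 0.04193ρ = −Δg_obs/Δh = 0.23170
ρ = (0.3086 − 0.23170) / 0.04193 = 1.83 g/cm³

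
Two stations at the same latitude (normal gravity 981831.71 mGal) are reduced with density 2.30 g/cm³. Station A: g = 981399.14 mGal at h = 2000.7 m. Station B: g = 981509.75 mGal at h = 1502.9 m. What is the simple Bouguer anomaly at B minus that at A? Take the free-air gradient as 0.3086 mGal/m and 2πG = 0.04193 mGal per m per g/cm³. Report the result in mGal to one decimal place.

5.0

Δg_SB(A) = 981399.14 − 981831.71 + 0.3086×2000.7 − 0.04193×2.30×2000.7 = -8.10 mGal
Δg_SB(B) = 981509.75 − 981831.71 + 0.3086×1502.9 − 0.04193×2.30×1502.9 = -3.10 mGal
Difference = -3.10 − (-8.10) = 5.00 mGal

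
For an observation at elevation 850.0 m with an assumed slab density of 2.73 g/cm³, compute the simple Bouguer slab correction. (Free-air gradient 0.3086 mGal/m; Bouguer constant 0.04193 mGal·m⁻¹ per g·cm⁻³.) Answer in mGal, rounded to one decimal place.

97.3

Bouguer slab correction = 0.04193 × 2.73 × 850.0 = 97.3 mGal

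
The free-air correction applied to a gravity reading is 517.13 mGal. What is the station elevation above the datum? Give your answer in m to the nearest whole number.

h = 517.13 / 0.3086 = 1675.73 m

1676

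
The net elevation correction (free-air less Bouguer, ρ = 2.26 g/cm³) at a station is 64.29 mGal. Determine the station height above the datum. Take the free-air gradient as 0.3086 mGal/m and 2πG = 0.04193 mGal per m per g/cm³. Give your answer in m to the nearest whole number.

Combined gradient = 0.3086 − 0.04193 × 2.26 = 0.2138382 mGal/m
h = 64.29 / 0.2138382 = 300.65 m

301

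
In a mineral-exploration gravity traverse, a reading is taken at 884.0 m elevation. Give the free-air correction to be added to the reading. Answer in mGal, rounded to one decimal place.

272.8

Free-air correction = 0.3086 × 884.0 = 272.8 mGal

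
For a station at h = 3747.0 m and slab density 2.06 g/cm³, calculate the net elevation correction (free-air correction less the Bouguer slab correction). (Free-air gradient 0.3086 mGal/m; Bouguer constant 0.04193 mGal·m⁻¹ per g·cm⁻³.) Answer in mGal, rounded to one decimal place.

Combined gradient = 0.3086 − 0.04193 × 2.06 = 0.2222242 mGal/m
Combined elevation correction = 0.2222242 × 3747.0 = 832.7 mGal

832.7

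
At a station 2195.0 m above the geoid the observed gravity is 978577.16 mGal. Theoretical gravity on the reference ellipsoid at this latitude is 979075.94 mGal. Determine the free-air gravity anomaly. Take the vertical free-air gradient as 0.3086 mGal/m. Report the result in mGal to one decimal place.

Free-air correction = 0.3086 × 2195.0 = 677.38 mGal
Free-air anomaly = 978577.16 − 979075.94 + (677.38) = 178.60 mGal

178.6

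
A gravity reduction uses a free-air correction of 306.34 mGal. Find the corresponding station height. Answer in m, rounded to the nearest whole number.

993

h = 306.34 / 0.3086 = 992.68 m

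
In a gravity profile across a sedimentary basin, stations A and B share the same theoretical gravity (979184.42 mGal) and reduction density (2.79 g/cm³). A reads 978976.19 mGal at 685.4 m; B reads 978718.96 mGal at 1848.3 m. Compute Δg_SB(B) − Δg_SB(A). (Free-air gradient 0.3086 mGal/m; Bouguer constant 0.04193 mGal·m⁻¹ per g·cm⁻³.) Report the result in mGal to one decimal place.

Δg_SB(A) = 978976.19 − 979184.42 + 0.3086×685.4 − 0.04193×2.79×685.4 = -76.90 mGal
Δg_SB(B) = 978718.96 − 979184.42 + 0.3086×1848.3 − 0.04193×2.79×1848.3 = -111.30 mGal
Difference = -111.30 − (-76.90) = -34.40 mGal

-34.4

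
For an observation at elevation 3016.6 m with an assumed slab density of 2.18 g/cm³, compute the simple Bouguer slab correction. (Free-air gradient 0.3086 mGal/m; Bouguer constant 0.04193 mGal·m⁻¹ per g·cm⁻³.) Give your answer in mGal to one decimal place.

275.7

Bouguer slab correction = 0.04193 × 2.18 × 3016.6 = 275.7 mGal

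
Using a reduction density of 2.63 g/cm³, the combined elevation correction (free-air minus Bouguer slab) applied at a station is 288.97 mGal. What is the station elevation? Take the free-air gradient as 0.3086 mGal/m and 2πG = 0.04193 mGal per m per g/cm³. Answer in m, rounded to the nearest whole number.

Combined gradient = 0.3086 − 0.04193 × 2.63 = 0.1983241 mGal/m
h = 288.97 / 0.1983241 = 1457.06 m

1457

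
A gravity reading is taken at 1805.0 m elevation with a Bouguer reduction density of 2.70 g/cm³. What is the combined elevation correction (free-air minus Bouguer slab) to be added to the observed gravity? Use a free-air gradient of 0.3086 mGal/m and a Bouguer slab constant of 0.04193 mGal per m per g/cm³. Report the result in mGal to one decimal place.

352.7

Combined gradient = 0.3086 − 0.04193 × 2.70 = 0.1953890 mGal/m
Combined elevation correction = 0.1953890 × 1805.0 = 352.7 mGal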